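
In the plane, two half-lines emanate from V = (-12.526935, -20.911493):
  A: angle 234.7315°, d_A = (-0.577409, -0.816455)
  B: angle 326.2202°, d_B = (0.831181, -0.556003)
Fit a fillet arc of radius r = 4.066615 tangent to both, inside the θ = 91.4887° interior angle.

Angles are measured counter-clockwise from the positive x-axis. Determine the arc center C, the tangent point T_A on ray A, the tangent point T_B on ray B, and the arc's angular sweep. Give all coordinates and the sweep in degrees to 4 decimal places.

bisector direction at 280.4759° = (0.181821,-0.983332)
center distance |VC| = r/sin(θ/2) = 4.066615/sin(45.7443°) = 5.677781
C = V + |VC|·bis = (-11.4946,-26.4946)
T_A = V + ((C−V)·d_A)·d_A = V + 3.9623·d_A = (-14.8148,-24.1465)
T_B = V + ((C−V)·d_B)·d_B = V + 3.9623·d_B = (-9.2335,-23.1145)
sweep = 180° − θ = 88.5113°

center=(-11.4946,-26.4946) T_A=(-14.8148,-24.1465) T_B=(-9.2335,-23.1145) sweep=88.5113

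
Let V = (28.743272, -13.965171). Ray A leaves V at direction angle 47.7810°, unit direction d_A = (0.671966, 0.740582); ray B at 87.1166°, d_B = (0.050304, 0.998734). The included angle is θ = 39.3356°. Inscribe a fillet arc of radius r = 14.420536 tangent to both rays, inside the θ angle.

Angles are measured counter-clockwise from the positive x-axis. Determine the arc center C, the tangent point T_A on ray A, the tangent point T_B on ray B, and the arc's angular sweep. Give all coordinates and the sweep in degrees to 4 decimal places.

bisector direction at 67.4488° = (0.383509,0.923537)
center distance |VC| = r/sin(θ/2) = 14.420536/sin(19.6678°) = 42.846074
C = V + |VC|·bis = (45.1751,25.6048)
T_A = V + ((C−V)·d_A)·d_A = V + 40.3464·d_A = (55.8547,15.9147)
T_B = V + ((C−V)·d_B)·d_B = V + 40.3464·d_B = (30.7728,26.3302)
sweep = 180° − θ = 140.6644°

center=(45.1751,25.6048) T_A=(55.8547,15.9147) T_B=(30.7728,26.3302) sweep=140.6644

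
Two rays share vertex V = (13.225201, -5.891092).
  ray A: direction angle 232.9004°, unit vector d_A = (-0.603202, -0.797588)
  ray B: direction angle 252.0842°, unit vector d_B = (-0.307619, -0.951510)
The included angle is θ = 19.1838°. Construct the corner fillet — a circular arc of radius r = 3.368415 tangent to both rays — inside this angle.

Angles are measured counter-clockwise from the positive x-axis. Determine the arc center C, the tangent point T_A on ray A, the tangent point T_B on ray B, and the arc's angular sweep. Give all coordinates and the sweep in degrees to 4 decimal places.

center=(3.8885,-23.8208) T_A=(1.2019,-21.7889) T_B=(7.0936,-24.8570) sweep=160.8162

bisector direction at 242.4923° = (-0.461868,-0.886949)
center distance |VC| = r/sin(θ/2) = 3.368415/sin(9.5919°) = 20.215016
C = V + |VC|·bis = (3.8885,-23.8208)
T_A = V + ((C−V)·d_A)·d_A = V + 19.9324·d_A = (1.2019,-21.7889)
T_B = V + ((C−V)·d_B)·d_B = V + 19.9324·d_B = (7.0936,-24.8570)
sweep = 180° − θ = 160.8162°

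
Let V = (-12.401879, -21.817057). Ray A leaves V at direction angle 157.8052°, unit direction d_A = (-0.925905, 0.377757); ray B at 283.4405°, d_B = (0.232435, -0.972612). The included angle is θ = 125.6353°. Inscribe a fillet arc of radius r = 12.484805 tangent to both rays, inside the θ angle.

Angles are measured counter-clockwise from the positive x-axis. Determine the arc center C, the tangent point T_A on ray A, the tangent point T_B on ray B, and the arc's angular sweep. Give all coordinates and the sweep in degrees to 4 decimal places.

bisector direction at 220.6229° = (-0.759012,-0.651077)
center distance |VC| = r/sin(θ/2) = 12.484805/sin(62.8177°) = 14.034854
C = V + |VC|·bis = (-23.0545,-30.9548)
T_A = V + ((C−V)·d_A)·d_A = V + 6.4115·d_A = (-18.3383,-19.3951)
T_B = V + ((C−V)·d_B)·d_B = V + 6.4115·d_B = (-10.9116,-28.0529)
sweep = 180° − θ = 54.3647°

center=(-23.0545,-30.9548) T_A=(-18.3383,-19.3951) T_B=(-10.9116,-28.0529) sweep=54.3647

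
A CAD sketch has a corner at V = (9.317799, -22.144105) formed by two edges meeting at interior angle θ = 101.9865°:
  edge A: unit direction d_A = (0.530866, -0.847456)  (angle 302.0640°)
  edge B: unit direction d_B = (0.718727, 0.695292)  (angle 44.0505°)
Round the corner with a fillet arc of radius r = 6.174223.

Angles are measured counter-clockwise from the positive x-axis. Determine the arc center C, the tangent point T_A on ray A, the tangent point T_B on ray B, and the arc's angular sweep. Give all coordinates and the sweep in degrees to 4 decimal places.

center=(17.2050,-23.1045) T_A=(11.9727,-26.3822) T_B=(12.9121,-18.6670) sweep=78.0135

bisector direction at 353.0573° = (0.992667,-0.120878)
center distance |VC| = r/sin(θ/2) = 6.174223/sin(50.9933°) = 7.945499
C = V + |VC|·bis = (17.2050,-23.1045)
T_A = V + ((C−V)·d_A)·d_A = V + 5.0010·d_A = (11.9727,-26.3822)
T_B = V + ((C−V)·d_B)·d_B = V + 5.0010·d_B = (12.9121,-18.6670)
sweep = 180° − θ = 78.0135°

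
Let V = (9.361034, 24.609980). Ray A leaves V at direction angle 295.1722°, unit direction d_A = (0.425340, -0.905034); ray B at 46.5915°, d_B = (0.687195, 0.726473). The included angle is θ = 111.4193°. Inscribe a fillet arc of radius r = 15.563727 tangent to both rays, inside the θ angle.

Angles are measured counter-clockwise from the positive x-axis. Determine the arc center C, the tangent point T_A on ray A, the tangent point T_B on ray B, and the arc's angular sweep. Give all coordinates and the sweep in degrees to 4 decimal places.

bisector direction at 350.8818° = (0.987364,-0.158471)
center distance |VC| = r/sin(θ/2) = 15.563727/sin(55.7097°) = 18.837878
C = V + |VC|·bis = (27.9609,21.6247)
T_A = V + ((C−V)·d_A)·d_A = V + 10.6130·d_A = (13.8752,15.0048)
T_B = V + ((C−V)·d_B)·d_B = V + 10.6130·d_B = (16.6542,32.3200)
sweep = 180° − θ = 68.5807°

center=(27.9609,21.6247) T_A=(13.8752,15.0048) T_B=(16.6542,32.3200) sweep=68.5807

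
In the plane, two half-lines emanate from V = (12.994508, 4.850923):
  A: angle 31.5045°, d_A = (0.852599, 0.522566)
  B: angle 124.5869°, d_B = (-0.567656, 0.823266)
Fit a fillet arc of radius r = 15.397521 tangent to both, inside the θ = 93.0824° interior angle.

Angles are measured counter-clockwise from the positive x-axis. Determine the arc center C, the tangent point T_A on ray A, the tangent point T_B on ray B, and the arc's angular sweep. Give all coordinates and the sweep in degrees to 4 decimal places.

bisector direction at 78.0457° = (0.207131,0.978313)
center distance |VC| = r/sin(θ/2) = 15.397521/sin(46.5412°) = 21.212529
C = V + |VC|·bis = (17.3883,25.6034)
T_A = V + ((C−V)·d_A)·d_A = V + 14.5907·d_A = (25.4345,12.4755)
T_B = V + ((C−V)·d_B)·d_B = V + 14.5907·d_B = (4.7120,16.8629)
sweep = 180° − θ = 86.9176°

center=(17.3883,25.6034) T_A=(25.4345,12.4755) T_B=(4.7120,16.8629) sweep=86.9176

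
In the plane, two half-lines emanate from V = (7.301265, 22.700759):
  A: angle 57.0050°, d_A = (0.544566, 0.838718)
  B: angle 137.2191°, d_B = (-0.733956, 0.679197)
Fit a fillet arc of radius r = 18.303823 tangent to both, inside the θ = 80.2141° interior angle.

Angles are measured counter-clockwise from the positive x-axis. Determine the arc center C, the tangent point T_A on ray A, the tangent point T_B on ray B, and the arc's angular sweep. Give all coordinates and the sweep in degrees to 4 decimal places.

bisector direction at 97.1121° = (-0.123810,0.992306)
center distance |VC| = r/sin(θ/2) = 18.303823/sin(40.1071°) = 28.412479
C = V + |VC|·bis = (3.7835,50.8946)
T_A = V + ((C−V)·d_A)·d_A = V + 21.7311·d_A = (19.1353,40.9270)
T_B = V + ((C−V)·d_B)·d_B = V + 21.7311·d_B = (-8.6484,37.4604)
sweep = 180° − θ = 99.7859°

center=(3.7835,50.8946) T_A=(19.1353,40.9270) T_B=(-8.6484,37.4604) sweep=99.7859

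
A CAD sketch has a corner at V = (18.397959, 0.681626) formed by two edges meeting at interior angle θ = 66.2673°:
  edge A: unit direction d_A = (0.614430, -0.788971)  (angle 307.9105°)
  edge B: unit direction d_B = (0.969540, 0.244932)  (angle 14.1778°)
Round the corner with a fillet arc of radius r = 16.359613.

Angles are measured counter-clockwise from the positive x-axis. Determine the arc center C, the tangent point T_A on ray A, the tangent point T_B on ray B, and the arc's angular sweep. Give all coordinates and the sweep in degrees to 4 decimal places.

center=(46.7049,-9.0409) T_A=(33.7977,-19.0927) T_B=(42.6979,6.8205) sweep=113.7327

bisector direction at 341.0442° = (0.945769,-0.324839)
center distance |VC| = r/sin(θ/2) = 16.359613/sin(33.1337°) = 29.930107
C = V + |VC|·bis = (46.7049,-9.0409)
T_A = V + ((C−V)·d_A)·d_A = V + 25.0634·d_A = (33.7977,-19.0927)
T_B = V + ((C−V)·d_B)·d_B = V + 25.0634·d_B = (42.6979,6.8205)
sweep = 180° − θ = 113.7327°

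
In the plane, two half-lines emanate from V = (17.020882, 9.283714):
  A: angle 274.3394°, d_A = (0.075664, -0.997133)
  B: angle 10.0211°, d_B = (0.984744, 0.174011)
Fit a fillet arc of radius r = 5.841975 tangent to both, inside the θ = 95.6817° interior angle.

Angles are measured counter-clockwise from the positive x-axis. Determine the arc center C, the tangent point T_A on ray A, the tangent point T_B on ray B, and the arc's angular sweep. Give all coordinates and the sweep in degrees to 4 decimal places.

center=(23.2463,4.4513) T_A=(17.4211,4.0093) T_B=(22.2298,10.2042) sweep=84.3183

bisector direction at 322.1803° = (0.789944,-0.613179)
center distance |VC| = r/sin(θ/2) = 5.841975/sin(47.8409°) = 7.880894
C = V + |VC|·bis = (23.2463,4.4513)
T_A = V + ((C−V)·d_A)·d_A = V + 5.2896·d_A = (17.4211,4.0093)
T_B = V + ((C−V)·d_B)·d_B = V + 5.2896·d_B = (22.2298,10.2042)
sweep = 180° − θ = 84.3183°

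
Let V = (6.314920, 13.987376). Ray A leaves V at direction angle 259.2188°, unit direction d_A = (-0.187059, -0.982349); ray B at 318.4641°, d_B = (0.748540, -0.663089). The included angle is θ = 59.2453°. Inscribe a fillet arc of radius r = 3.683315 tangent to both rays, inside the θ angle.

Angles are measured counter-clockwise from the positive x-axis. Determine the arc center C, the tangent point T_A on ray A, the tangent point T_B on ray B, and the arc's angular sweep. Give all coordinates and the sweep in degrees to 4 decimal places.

center=(8.7215,6.9349) T_A=(5.1032,7.6239) T_B=(11.1638,9.6920) sweep=120.7547

bisector direction at 288.8414° = (0.322950,-0.946416)
center distance |VC| = r/sin(θ/2) = 3.683315/sin(29.6227°) = 7.451796
C = V + |VC|·bis = (8.7215,6.9349)
T_A = V + ((C−V)·d_A)·d_A = V + 6.4778·d_A = (5.1032,7.6239)
T_B = V + ((C−V)·d_B)·d_B = V + 6.4778·d_B = (11.1638,9.6920)
sweep = 180° − θ = 120.7547°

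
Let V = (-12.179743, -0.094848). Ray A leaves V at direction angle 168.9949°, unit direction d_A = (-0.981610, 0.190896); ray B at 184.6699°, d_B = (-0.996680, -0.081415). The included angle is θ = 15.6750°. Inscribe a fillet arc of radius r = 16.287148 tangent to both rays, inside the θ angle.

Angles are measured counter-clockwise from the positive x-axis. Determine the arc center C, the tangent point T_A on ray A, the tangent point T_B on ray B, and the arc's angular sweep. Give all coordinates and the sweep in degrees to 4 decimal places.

bisector direction at 176.8324° = (-0.998472,0.055257)
center distance |VC| = r/sin(θ/2) = 16.287148/sin(7.8375°) = 119.438779
C = V + |VC|·bis = (-131.4360,6.5050)
T_A = V + ((C−V)·d_A)·d_A = V + 118.3231·d_A = (-128.3269,22.4926)
T_B = V + ((C−V)·d_B)·d_B = V + 118.3231·d_B = (-130.1100,-9.7281)
sweep = 180° − θ = 164.3250°

center=(-131.4360,6.5050) T_A=(-128.3269,22.4926) T_B=(-130.1100,-9.7281) sweep=164.3250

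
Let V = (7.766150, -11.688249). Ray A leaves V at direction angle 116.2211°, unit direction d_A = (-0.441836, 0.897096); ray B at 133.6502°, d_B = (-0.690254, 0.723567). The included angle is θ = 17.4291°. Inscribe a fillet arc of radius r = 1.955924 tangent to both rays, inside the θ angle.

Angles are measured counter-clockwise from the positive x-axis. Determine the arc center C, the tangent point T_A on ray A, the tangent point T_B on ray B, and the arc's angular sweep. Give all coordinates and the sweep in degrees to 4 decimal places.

center=(0.3735,-1.1052) T_A=(2.1282,-0.2410) T_B=(-1.0417,-2.4553) sweep=162.5709

bisector direction at 124.9357° = (-0.572656,0.819796)
center distance |VC| = r/sin(θ/2) = 1.955924/sin(8.7145°) = 12.909381
C = V + |VC|·bis = (0.3735,-1.1052)
T_A = V + ((C−V)·d_A)·d_A = V + 12.7603·d_A = (2.1282,-0.2410)
T_B = V + ((C−V)·d_B)·d_B = V + 12.7603·d_B = (-1.0417,-2.4553)
sweep = 180° − θ = 162.5709°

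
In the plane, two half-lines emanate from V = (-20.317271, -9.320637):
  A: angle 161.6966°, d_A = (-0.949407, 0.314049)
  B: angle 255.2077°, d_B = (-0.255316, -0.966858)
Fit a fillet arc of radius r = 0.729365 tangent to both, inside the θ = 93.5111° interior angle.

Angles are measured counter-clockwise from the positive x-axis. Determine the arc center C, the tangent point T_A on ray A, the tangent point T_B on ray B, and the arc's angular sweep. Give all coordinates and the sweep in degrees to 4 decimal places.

center=(-21.1976,-9.7977) T_A=(-20.9685,-9.1052) T_B=(-20.4924,-9.9839) sweep=86.4889

bisector direction at 208.4521° = (-0.879215,-0.476425)
center distance |VC| = r/sin(θ/2) = 0.729365/sin(46.7555°) = 1.001273
C = V + |VC|·bis = (-21.1976,-9.7977)
T_A = V + ((C−V)·d_A)·d_A = V + 0.6860·d_A = (-20.9685,-9.1052)
T_B = V + ((C−V)·d_B)·d_B = V + 0.6860·d_B = (-20.4924,-9.9839)
sweep = 180° − θ = 86.4889°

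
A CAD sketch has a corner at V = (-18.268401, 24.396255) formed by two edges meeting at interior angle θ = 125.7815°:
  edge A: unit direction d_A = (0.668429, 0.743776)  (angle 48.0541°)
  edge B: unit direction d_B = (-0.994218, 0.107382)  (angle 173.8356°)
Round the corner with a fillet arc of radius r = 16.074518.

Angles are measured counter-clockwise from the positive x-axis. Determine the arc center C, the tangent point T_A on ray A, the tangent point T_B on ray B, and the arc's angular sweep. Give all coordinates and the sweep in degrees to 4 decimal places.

bisector direction at 110.9448° = (-0.357469,0.933925)
center distance |VC| = r/sin(θ/2) = 16.074518/sin(62.8907°) = 18.058431
C = V + |VC|·bis = (-24.7237,41.2615)
T_A = V + ((C−V)·d_A)·d_A = V + 8.2290·d_A = (-12.7679,30.5168)
T_B = V + ((C−V)·d_B)·d_B = V + 8.2290·d_B = (-26.4498,25.2799)
sweep = 180° − θ = 54.2185°

center=(-24.7237,41.2615) T_A=(-12.7679,30.5168) T_B=(-26.4498,25.2799) sweep=54.2185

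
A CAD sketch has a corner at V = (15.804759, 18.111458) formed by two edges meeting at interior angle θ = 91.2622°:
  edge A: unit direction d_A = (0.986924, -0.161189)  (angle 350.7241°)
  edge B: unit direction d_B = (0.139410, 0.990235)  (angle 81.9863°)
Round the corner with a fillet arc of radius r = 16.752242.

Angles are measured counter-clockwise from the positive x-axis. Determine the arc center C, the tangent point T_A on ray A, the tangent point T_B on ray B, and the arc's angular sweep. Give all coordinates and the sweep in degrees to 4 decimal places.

center=(34.6779,32.0032) T_A=(31.9777,15.4700) T_B=(18.0893,34.3386) sweep=88.7378

bisector direction at 36.3552° = (0.805358,0.592789)
center distance |VC| = r/sin(θ/2) = 16.752242/sin(45.6311°) = 23.434548
C = V + |VC|·bis = (34.6779,32.0032)
T_A = V + ((C−V)·d_A)·d_A = V + 16.3872·d_A = (31.9777,15.4700)
T_B = V + ((C−V)·d_B)·d_B = V + 16.3872·d_B = (18.0893,34.3386)
sweep = 180° − θ = 88.7378°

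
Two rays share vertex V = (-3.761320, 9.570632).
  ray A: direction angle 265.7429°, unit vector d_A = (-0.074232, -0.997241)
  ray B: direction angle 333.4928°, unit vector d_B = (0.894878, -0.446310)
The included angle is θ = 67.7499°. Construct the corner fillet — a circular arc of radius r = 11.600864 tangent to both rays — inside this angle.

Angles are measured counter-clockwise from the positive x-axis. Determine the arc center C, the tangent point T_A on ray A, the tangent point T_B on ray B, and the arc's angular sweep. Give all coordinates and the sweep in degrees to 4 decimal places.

center=(6.5248,-8.5231) T_A=(-5.0441,-7.6619) T_B=(11.7024,1.8583) sweep=112.2501

bisector direction at 299.6179° = (0.494213,-0.869341)
center distance |VC| = r/sin(θ/2) = 11.600864/sin(33.8749°) = 20.813124
C = V + |VC|·bis = (6.5248,-8.5231)
T_A = V + ((C−V)·d_A)·d_A = V + 17.2802·d_A = (-5.0441,-7.6619)
T_B = V + ((C−V)·d_B)·d_B = V + 17.2802·d_B = (11.7024,1.8583)
sweep = 180° − θ = 112.2501°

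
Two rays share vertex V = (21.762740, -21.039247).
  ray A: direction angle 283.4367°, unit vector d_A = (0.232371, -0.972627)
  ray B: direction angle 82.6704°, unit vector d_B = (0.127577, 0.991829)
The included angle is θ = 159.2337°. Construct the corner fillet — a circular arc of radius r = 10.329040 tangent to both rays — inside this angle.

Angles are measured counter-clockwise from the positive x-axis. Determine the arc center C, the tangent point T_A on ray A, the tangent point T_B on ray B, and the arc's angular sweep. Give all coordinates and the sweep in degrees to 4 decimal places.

bisector direction at 3.0535° = (0.998580,0.053269)
center distance |VC| = r/sin(θ/2) = 10.329040/sin(79.6168°) = 10.500999
C = V + |VC|·bis = (32.2488,-20.4799)
T_A = V + ((C−V)·d_A)·d_A = V + 1.8926·d_A = (22.2025,-22.8800)
T_B = V + ((C−V)·d_B)·d_B = V + 1.8926·d_B = (22.0042,-19.1621)
sweep = 180° − θ = 20.7663°

center=(32.2488,-20.4799) T_A=(22.2025,-22.8800) T_B=(22.0042,-19.1621) sweep=20.7663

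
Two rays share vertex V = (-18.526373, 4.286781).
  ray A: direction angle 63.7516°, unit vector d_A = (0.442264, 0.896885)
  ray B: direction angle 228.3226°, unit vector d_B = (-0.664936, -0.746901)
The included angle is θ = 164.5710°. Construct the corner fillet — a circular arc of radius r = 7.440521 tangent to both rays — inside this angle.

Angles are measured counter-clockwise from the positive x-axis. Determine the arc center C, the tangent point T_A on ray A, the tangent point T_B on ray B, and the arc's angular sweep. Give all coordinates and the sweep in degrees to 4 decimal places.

center=(-24.7539,8.4814) T_A=(-18.0806,5.1908) T_B=(-19.1966,3.5340) sweep=15.4290

bisector direction at 146.0371° = (-0.829399,0.558656)
center distance |VC| = r/sin(θ/2) = 7.440521/sin(82.2855°) = 7.508478
C = V + |VC|·bis = (-24.7539,8.4814)
T_A = V + ((C−V)·d_A)·d_A = V + 1.0079·d_A = (-18.0806,5.1908)
T_B = V + ((C−V)·d_B)·d_B = V + 1.0079·d_B = (-19.1966,3.5340)
sweep = 180° − θ = 15.4290°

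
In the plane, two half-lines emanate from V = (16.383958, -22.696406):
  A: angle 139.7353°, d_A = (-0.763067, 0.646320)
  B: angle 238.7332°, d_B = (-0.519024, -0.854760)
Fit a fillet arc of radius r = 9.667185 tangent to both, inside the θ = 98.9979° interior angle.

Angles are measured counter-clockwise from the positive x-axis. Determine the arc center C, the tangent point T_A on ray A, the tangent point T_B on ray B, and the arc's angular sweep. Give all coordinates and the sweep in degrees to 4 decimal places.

bisector direction at 189.2343° = (-0.987041,-0.160471)
center distance |VC| = r/sin(θ/2) = 9.667185/sin(49.4990°) = 12.713388
C = V + |VC|·bis = (3.8353,-24.7365)
T_A = V + ((C−V)·d_A)·d_A = V + 8.2569·d_A = (10.0834,-17.3598)
T_B = V + ((C−V)·d_B)·d_B = V + 8.2569·d_B = (12.0984,-29.7540)
sweep = 180° − θ = 81.0021°

center=(3.8353,-24.7365) T_A=(10.0834,-17.3598) T_B=(12.0984,-29.7540) sweep=81.0021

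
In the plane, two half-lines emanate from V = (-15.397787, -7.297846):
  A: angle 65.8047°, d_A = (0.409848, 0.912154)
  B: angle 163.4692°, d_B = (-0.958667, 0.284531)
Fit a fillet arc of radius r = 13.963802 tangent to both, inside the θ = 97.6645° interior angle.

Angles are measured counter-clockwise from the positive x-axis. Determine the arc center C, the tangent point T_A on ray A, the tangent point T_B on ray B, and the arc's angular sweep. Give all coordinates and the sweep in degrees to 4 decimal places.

center=(-23.1305,9.5631) T_A=(-10.3933,3.8400) T_B=(-27.1036,-3.8236) sweep=82.3355

bisector direction at 114.6369° = (-0.416867,0.908967)
center distance |VC| = r/sin(θ/2) = 13.963802/sin(48.8323°) = 18.549509
C = V + |VC|·bis = (-23.1305,9.5631)
T_A = V + ((C−V)·d_A)·d_A = V + 12.2105·d_A = (-10.3933,3.8400)
T_B = V + ((C−V)·d_B)·d_B = V + 12.2105·d_B = (-27.1036,-3.8236)
sweep = 180° − θ = 82.3355°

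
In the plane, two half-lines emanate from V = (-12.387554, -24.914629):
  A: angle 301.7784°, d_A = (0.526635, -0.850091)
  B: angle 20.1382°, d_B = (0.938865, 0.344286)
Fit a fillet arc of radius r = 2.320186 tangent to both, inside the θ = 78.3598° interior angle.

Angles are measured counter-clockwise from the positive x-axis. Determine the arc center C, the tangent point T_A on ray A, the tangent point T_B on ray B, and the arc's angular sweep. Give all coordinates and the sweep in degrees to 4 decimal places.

center=(-8.9159,-26.1128) T_A=(-10.8883,-27.3347) T_B=(-9.7147,-23.9345) sweep=101.6402

bisector direction at 340.9583° = (0.945281,-0.326256)
center distance |VC| = r/sin(θ/2) = 2.320186/sin(39.1799°) = 3.672590
C = V + |VC|·bis = (-8.9159,-26.1128)
T_A = V + ((C−V)·d_A)·d_A = V + 2.8469·d_A = (-10.8883,-27.3347)
T_B = V + ((C−V)·d_B)·d_B = V + 2.8469·d_B = (-9.7147,-23.9345)
sweep = 180° − θ = 101.6402°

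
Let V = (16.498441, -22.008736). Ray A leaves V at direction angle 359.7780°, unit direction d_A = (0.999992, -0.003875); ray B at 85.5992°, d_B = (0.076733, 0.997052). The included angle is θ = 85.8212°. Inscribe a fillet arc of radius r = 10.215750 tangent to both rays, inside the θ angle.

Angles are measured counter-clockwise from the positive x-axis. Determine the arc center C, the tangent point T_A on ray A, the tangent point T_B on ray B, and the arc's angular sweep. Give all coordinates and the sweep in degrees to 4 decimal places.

bisector direction at 42.6886° = (0.735050,0.678013)
center distance |VC| = r/sin(θ/2) = 10.215750/sin(42.9106°) = 15.004266
C = V + |VC|·bis = (27.5273,-11.8356)
T_A = V + ((C−V)·d_A)·d_A = V + 10.9894·d_A = (27.4877,-22.0513)
T_B = V + ((C−V)·d_B)·d_B = V + 10.9894·d_B = (17.3417,-11.0518)
sweep = 180° − θ = 94.1788°

center=(27.5273,-11.8356) T_A=(27.4877,-22.0513) T_B=(17.3417,-11.0518) sweep=94.1788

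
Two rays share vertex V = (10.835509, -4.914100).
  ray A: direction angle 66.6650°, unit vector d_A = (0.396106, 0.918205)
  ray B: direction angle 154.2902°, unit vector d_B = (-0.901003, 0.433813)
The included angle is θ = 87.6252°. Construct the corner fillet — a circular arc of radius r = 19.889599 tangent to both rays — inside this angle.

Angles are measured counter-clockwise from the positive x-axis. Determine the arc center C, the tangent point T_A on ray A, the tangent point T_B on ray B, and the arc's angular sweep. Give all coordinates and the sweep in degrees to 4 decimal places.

bisector direction at 110.4776° = (-0.349841,0.936809)
center distance |VC| = r/sin(θ/2) = 19.889599/sin(43.8126°) = 28.729662
C = V + |VC|·bis = (0.7847,22.0001)
T_A = V + ((C−V)·d_A)·d_A = V + 20.7316·d_A = (19.0474,14.1217)
T_B = V + ((C−V)·d_B)·d_B = V + 20.7316·d_B = (-7.8437,4.0795)
sweep = 180° − θ = 92.3748°

center=(0.7847,22.0001) T_A=(19.0474,14.1217) T_B=(-7.8437,4.0795) sweep=92.3748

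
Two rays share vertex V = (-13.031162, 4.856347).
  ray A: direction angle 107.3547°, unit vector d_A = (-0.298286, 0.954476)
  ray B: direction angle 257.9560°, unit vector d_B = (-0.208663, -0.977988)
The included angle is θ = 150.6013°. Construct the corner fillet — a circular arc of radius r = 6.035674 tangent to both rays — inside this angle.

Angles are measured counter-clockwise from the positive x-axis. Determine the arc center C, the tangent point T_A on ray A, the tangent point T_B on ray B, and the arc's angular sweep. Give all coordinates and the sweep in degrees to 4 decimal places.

center=(-19.2644,4.5673) T_A=(-13.5035,6.3676) T_B=(-13.3615,3.3078) sweep=29.3987

bisector direction at 182.6554° = (-0.998926,-0.046328)
center distance |VC| = r/sin(θ/2) = 6.035674/sin(75.3007°) = 6.239902
C = V + |VC|·bis = (-19.2644,4.5673)
T_A = V + ((C−V)·d_A)·d_A = V + 1.5834·d_A = (-13.5035,6.3676)
T_B = V + ((C−V)·d_B)·d_B = V + 1.5834·d_B = (-13.3615,3.3078)
sweep = 180° − θ = 29.3987°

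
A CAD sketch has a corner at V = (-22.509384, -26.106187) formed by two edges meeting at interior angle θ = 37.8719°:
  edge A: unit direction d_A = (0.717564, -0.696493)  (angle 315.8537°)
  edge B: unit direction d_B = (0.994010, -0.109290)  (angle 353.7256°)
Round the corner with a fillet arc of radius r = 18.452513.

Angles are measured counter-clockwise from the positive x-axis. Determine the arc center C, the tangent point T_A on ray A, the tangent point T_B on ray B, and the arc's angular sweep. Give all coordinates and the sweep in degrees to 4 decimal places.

center=(28.9370,-50.3264) T_A=(16.0849,-63.5672) T_B=(30.9537,-31.9844) sweep=142.1281

bisector direction at 334.7897° = (0.904750,-0.425943)
center distance |VC| = r/sin(θ/2) = 18.452513/sin(18.9359°) = 56.862524
C = V + |VC|·bis = (28.9370,-50.3264)
T_A = V + ((C−V)·d_A)·d_A = V + 53.7852·d_A = (16.0849,-63.5672)
T_B = V + ((C−V)·d_B)·d_B = V + 53.7852·d_B = (30.9537,-31.9844)
sweep = 180° − θ = 142.1281°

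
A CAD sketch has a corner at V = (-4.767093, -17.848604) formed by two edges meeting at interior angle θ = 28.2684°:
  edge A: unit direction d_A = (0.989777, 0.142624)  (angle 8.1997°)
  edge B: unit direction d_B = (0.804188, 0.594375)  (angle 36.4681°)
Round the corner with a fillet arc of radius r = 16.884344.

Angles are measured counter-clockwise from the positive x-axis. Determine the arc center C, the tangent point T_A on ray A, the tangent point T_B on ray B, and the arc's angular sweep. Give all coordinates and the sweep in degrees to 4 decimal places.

bisector direction at 22.3339° = (0.924985,0.380004)
center distance |VC| = r/sin(θ/2) = 16.884344/sin(14.1342°) = 69.143189
C = V + |VC|·bis = (59.1893,8.4261)
T_A = V + ((C−V)·d_A)·d_A = V + 67.0500·d_A = (61.5974,-8.2857)
T_B = V + ((C−V)·d_B)·d_B = V + 67.0500·d_B = (49.1537,22.0042)
sweep = 180° − θ = 151.7316°

center=(59.1893,8.4261) T_A=(61.5974,-8.2857) T_B=(49.1537,22.0042) sweep=151.7316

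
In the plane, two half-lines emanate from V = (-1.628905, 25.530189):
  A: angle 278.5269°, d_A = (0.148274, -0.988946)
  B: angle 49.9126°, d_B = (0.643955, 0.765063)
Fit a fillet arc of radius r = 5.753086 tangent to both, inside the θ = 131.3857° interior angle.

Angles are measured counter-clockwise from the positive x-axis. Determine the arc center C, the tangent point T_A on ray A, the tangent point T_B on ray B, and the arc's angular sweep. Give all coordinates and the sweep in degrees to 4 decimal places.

bisector direction at 344.2198° = (0.962312,-0.271949)
center distance |VC| = r/sin(θ/2) = 5.753086/sin(65.6929°) = 6.312694
C = V + |VC|·bis = (4.4459,23.8135)
T_A = V + ((C−V)·d_A)·d_A = V + 2.5985·d_A = (-1.2436,22.9604)
T_B = V + ((C−V)·d_B)·d_B = V + 2.5985·d_B = (0.0444,27.5182)
sweep = 180° − θ = 48.6143°

center=(4.4459,23.8135) T_A=(-1.2436,22.9604) T_B=(0.0444,27.5182) sweep=48.6143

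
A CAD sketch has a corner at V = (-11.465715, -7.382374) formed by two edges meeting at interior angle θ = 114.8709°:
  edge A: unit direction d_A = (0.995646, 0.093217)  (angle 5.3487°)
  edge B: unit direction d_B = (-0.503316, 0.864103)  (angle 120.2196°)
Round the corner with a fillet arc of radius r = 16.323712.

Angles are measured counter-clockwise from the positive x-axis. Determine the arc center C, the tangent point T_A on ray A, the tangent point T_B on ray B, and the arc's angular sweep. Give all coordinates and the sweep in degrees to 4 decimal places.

bisector direction at 62.7841° = (0.457344,0.889290)
center distance |VC| = r/sin(θ/2) = 16.323712/sin(57.4355°) = 19.368760
C = V + |VC|·bis = (-2.6075,9.8421)
T_A = V + ((C−V)·d_A)·d_A = V + 10.4252·d_A = (-1.0859,-6.4106)
T_B = V + ((C−V)·d_B)·d_B = V + 10.4252·d_B = (-16.7129,1.6261)
sweep = 180° − θ = 65.1291°

center=(-2.6075,9.8421) T_A=(-1.0859,-6.4106) T_B=(-16.7129,1.6261) sweep=65.1291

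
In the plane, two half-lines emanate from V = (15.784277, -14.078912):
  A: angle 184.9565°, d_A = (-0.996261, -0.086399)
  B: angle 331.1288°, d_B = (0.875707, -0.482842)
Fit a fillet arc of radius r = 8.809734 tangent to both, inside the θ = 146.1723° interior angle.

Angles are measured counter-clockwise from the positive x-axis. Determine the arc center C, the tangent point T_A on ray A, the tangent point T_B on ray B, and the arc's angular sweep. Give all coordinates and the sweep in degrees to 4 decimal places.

bisector direction at 258.0426° = (-0.207184,-0.978302)
center distance |VC| = r/sin(θ/2) = 8.809734/sin(73.0862°) = 9.208044
C = V + |VC|·bis = (13.8765,-23.0872)
T_A = V + ((C−V)·d_A)·d_A = V + 2.6789·d_A = (13.1154,-14.3104)
T_B = V + ((C−V)·d_B)·d_B = V + 2.6789·d_B = (18.1302,-15.3724)
sweep = 180° − θ = 33.8277°

center=(13.8765,-23.0872) T_A=(13.1154,-14.3104) T_B=(18.1302,-15.3724) sweep=33.8277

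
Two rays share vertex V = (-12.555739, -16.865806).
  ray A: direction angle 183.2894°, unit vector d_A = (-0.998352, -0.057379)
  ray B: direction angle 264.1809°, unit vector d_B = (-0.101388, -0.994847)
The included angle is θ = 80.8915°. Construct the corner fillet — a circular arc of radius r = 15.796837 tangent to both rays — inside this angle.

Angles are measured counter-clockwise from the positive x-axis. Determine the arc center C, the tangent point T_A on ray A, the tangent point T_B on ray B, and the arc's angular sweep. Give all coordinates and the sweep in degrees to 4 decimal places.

center=(-30.1500,-33.6999) T_A=(-31.0564,-17.9291) T_B=(-14.4346,-35.3015) sweep=99.1085

bisector direction at 223.7351° = (-0.722543,-0.691326)
center distance |VC| = r/sin(θ/2) = 15.796837/sin(40.4457°) = 24.350487
C = V + |VC|·bis = (-30.1500,-33.6999)
T_A = V + ((C−V)·d_A)·d_A = V + 18.5312·d_A = (-31.0564,-17.9291)
T_B = V + ((C−V)·d_B)·d_B = V + 18.5312·d_B = (-14.4346,-35.3015)
sweep = 180° − θ = 99.1085°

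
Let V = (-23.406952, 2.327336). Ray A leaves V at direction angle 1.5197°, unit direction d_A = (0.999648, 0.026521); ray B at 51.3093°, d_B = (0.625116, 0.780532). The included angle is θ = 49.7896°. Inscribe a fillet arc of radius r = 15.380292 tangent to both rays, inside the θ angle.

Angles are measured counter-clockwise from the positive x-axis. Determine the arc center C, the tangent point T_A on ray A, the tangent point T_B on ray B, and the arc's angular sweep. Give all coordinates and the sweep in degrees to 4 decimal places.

center=(9.3154,18.5812) T_A=(9.7233,3.2063) T_B=(-2.6894,28.1956) sweep=130.2104

bisector direction at 26.4145° = (0.895599,0.444862)
center distance |VC| = r/sin(θ/2) = 15.380292/sin(24.8948°) = 36.536796
C = V + |VC|·bis = (9.3154,18.5812)
T_A = V + ((C−V)·d_A)·d_A = V + 33.1419·d_A = (9.7233,3.2063)
T_B = V + ((C−V)·d_B)·d_B = V + 33.1419·d_B = (-2.6894,28.1956)
sweep = 180° − θ = 130.2104°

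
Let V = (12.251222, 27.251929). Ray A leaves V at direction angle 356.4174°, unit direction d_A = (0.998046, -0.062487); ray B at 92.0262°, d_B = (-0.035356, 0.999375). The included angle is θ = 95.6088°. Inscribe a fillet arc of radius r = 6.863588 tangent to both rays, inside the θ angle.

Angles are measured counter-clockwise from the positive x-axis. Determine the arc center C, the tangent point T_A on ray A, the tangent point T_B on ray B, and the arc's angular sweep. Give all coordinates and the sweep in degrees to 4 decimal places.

center=(18.8905,33.7133) T_A=(18.4616,26.8631) T_B=(12.0312,33.4706) sweep=84.3912

bisector direction at 44.2218° = (0.716645,0.697438)
center distance |VC| = r/sin(θ/2) = 6.863588/sin(47.8044°) = 9.264400
C = V + |VC|·bis = (18.8905,33.7133)
T_A = V + ((C−V)·d_A)·d_A = V + 6.2226·d_A = (18.4616,26.8631)
T_B = V + ((C−V)·d_B)·d_B = V + 6.2226·d_B = (12.0312,33.4706)
sweep = 180° − θ = 84.3912°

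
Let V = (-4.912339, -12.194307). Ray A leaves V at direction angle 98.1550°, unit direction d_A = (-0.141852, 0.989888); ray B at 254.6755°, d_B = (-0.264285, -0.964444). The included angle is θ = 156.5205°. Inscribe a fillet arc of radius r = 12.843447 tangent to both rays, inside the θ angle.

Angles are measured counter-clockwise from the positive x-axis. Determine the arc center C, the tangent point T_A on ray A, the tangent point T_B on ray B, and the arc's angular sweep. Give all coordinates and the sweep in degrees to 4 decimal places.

bisector direction at 176.4153° = (-0.998043,0.062525)
center distance |VC| = r/sin(θ/2) = 12.843447/sin(78.2602°) = 13.117848
C = V + |VC|·bis = (-18.0045,-11.3741)
T_A = V + ((C−V)·d_A)·d_A = V + 2.6690·d_A = (-5.2909,-9.5523)
T_B = V + ((C−V)·d_B)·d_B = V + 2.6690·d_B = (-5.6177,-14.7685)
sweep = 180° − θ = 23.4795°

center=(-18.0045,-11.3741) T_A=(-5.2909,-9.5523) T_B=(-5.6177,-14.7685) sweep=23.4795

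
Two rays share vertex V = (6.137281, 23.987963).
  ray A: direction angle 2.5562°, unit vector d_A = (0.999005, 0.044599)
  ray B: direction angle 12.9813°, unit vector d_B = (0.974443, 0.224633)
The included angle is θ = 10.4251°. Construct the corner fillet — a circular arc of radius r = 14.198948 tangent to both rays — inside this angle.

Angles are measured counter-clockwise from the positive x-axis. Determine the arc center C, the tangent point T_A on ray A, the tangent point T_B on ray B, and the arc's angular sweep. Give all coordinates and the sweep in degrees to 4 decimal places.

center=(160.9916,45.1143) T_A=(161.6249,30.9295) T_B=(157.8021,58.9504) sweep=169.5749

bisector direction at 7.7687° = (0.990822,0.135175)
center distance |VC| = r/sin(θ/2) = 14.198948/sin(5.2126°) = 156.288786
C = V + |VC|·bis = (160.9916,45.1143)
T_A = V + ((C−V)·d_A)·d_A = V + 155.6425·d_A = (161.6249,30.9295)
T_B = V + ((C−V)·d_B)·d_B = V + 155.6425·d_B = (157.8021,58.9504)
sweep = 180° − θ = 169.5749°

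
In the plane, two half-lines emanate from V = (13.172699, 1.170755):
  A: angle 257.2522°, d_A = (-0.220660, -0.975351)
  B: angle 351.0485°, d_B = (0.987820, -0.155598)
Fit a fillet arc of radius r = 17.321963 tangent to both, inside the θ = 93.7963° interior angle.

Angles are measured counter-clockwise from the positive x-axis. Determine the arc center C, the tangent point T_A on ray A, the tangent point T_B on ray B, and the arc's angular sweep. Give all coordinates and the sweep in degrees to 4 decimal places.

center=(26.4906,-18.4626) T_A=(9.5957,-14.6403) T_B=(29.1859,-1.3516) sweep=86.2037

bisector direction at 304.1504° = (0.561366,-0.827567)
center distance |VC| = r/sin(θ/2) = 17.321963/sin(46.8982°) = 23.724160
C = V + |VC|·bis = (26.4906,-18.4626)
T_A = V + ((C−V)·d_A)·d_A = V + 16.2107·d_A = (9.5957,-14.6403)
T_B = V + ((C−V)·d_B)·d_B = V + 16.2107·d_B = (29.1859,-1.3516)
sweep = 180° − θ = 86.2037°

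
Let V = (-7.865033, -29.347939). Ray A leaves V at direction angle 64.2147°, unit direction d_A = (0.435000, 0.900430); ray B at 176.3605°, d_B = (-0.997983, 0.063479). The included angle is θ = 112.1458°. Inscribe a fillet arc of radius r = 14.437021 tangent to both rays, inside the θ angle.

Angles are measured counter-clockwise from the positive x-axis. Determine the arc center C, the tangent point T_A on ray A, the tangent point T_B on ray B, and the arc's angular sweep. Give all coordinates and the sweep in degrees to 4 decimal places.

center=(-16.6402,-14.3236) T_A=(-3.6407,-20.6037) T_B=(-17.5566,-28.7315) sweep=67.8542

bisector direction at 120.2876° = (-0.504341,0.863505)
center distance |VC| = r/sin(θ/2) = 14.437021/sin(56.0729°) = 17.399276
C = V + |VC|·bis = (-16.6402,-14.3236)
T_A = V + ((C−V)·d_A)·d_A = V + 9.7112·d_A = (-3.6407,-20.6037)
T_B = V + ((C−V)·d_B)·d_B = V + 9.7112·d_B = (-17.5566,-28.7315)
sweep = 180° − θ = 67.8542°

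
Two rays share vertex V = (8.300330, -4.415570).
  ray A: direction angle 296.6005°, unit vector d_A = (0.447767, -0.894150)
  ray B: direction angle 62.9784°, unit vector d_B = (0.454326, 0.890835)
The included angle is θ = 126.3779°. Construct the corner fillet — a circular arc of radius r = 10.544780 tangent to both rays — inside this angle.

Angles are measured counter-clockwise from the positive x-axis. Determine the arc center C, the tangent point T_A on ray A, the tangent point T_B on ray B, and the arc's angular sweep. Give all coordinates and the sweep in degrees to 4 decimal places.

bisector direction at 359.7895° = (0.999993,-0.003675)
center distance |VC| = r/sin(θ/2) = 10.544780/sin(63.1889°) = 11.814895
C = V + |VC|·bis = (20.1151,-4.4590)
T_A = V + ((C−V)·d_A)·d_A = V + 5.3291·d_A = (10.6865,-9.1806)
T_B = V + ((C−V)·d_B)·d_B = V + 5.3291·d_B = (10.7215,0.3318)
sweep = 180° − θ = 53.6221°

center=(20.1151,-4.4590) T_A=(10.6865,-9.1806) T_B=(10.7215,0.3318) sweep=53.6221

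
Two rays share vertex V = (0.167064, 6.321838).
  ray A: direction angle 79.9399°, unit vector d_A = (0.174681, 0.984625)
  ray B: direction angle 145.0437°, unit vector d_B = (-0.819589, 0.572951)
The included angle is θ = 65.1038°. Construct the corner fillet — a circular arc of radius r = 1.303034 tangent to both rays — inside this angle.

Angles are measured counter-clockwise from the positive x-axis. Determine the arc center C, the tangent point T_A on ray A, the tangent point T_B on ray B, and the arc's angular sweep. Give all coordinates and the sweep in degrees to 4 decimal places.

center=(-0.7594,8.5593) T_A=(0.5236,8.3317) T_B=(-1.5059,7.4914) sweep=114.8962

bisector direction at 112.4918° = (-0.382551,0.923934)
center distance |VC| = r/sin(θ/2) = 1.303034/sin(32.5519°) = 2.421711
C = V + |VC|·bis = (-0.7594,8.5593)
T_A = V + ((C−V)·d_A)·d_A = V + 2.0413·d_A = (0.5236,8.3317)
T_B = V + ((C−V)·d_B)·d_B = V + 2.0413·d_B = (-1.5059,7.4914)
sweep = 180° − θ = 114.8962°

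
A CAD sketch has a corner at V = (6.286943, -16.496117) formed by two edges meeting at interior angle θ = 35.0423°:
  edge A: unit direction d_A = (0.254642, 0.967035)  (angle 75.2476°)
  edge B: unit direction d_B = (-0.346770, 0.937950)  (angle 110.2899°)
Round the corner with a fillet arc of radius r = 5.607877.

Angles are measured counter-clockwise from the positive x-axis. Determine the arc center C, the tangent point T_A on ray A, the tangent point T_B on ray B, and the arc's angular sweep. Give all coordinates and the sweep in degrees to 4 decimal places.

bisector direction at 92.7687° = (-0.048305,0.998833)
center distance |VC| = r/sin(θ/2) = 5.607877/sin(17.5211°) = 18.627242
C = V + |VC|·bis = (5.3872,2.1094)
T_A = V + ((C−V)·d_A)·d_A = V + 17.7630·d_A = (10.8102,0.6814)
T_B = V + ((C−V)·d_B)·d_B = V + 17.7630·d_B = (0.1272,0.1647)
sweep = 180° − θ = 144.9577°

center=(5.3872,2.1094) T_A=(10.8102,0.6814) T_B=(0.1272,0.1647) sweep=144.9577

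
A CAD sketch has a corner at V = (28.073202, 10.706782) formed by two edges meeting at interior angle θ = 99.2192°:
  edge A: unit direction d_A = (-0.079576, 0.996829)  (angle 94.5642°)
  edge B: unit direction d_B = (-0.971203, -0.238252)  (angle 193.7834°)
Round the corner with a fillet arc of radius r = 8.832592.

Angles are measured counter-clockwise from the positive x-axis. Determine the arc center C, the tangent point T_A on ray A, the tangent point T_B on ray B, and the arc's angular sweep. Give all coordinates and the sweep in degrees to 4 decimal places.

center=(18.6706,17.4947) T_A=(27.4752,18.1975) T_B=(20.7750,8.9164) sweep=80.7808

bisector direction at 144.1738° = (-0.810796,0.585328)
center distance |VC| = r/sin(θ/2) = 8.832592/sin(49.6096°) = 11.596702
C = V + |VC|·bis = (18.6706,17.4947)
T_A = V + ((C−V)·d_A)·d_A = V + 7.5146·d_A = (27.4752,18.1975)
T_B = V + ((C−V)·d_B)·d_B = V + 7.5146·d_B = (20.7750,8.9164)
sweep = 180° − θ = 80.7808°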